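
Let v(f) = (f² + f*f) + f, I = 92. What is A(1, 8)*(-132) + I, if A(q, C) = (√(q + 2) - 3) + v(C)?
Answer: -17464 - 132*√3 ≈ -17693.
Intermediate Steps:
v(f) = f + 2*f² (v(f) = (f² + f²) + f = 2*f² + f = f + 2*f²)
A(q, C) = -3 + √(2 + q) + C*(1 + 2*C) (A(q, C) = (√(q + 2) - 3) + C*(1 + 2*C) = (√(2 + q) - 3) + C*(1 + 2*C) = (-3 + √(2 + q)) + C*(1 + 2*C) = -3 + √(2 + q) + C*(1 + 2*C))
A(1, 8)*(-132) + I = (-3 + √(2 + 1) + 8*(1 + 2*8))*(-132) + 92 = (-3 + √3 + 8*(1 + 16))*(-132) + 92 = (-3 + √3 + 8*17)*(-132) + 92 = (-3 + √3 + 136)*(-132) + 92 = (133 + √3)*(-132) + 92 = (-17556 - 132*√3) + 92 = -17464 - 132*√3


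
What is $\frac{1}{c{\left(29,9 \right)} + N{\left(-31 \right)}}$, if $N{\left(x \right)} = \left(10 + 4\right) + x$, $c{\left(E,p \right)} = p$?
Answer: $- \frac{1}{8} \approx -0.125$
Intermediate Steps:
$N{\left(x \right)} = 14 + x$
$\frac{1}{c{\left(29,9 \right)} + N{\left(-31 \right)}} = \frac{1}{9 + \left(14 - 31\right)} = \frac{1}{9 - 17} = \frac{1}{-8} = - \frac{1}{8}$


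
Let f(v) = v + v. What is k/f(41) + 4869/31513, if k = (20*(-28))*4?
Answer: -35094931/1292033 ≈ -27.163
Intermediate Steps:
f(v) = 2*v
k = -2240 (k = -560*4 = -2240)
k/f(41) + 4869/31513 = -2240/(2*41) + 4869/31513 = -2240/82 + 4869*(1/31513) = -2240*1/82 + 4869/31513 = -1120/41 + 4869/31513 = -35094931/1292033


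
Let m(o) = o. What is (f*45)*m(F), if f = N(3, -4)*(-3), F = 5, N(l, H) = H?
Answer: 2700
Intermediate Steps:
f = 12 (f = -4*(-3) = 12)
(f*45)*m(F) = (12*45)*5 = 540*5 = 2700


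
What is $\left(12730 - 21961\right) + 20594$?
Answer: $11363$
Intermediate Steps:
$\left(12730 - 21961\right) + 20594 = -9231 + 20594 = 11363$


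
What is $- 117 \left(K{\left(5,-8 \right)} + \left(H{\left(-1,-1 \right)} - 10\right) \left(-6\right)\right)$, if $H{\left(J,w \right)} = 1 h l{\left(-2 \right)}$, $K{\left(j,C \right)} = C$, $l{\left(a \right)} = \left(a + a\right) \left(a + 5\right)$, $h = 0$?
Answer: $-6084$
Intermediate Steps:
$l{\left(a \right)} = 2 a \left(5 + a\right)$
$H{\left(J,w \right)} = 0$ ($H{\left(J,w \right)} = 1 \cdot 0 \cdot 2 \left(-2\right) \left(5 - 2\right) = 0 \cdot 2 \left(-2\right) 3 = 0 \left(-12\right) = 0$)
$- 117 \left(K{\left(5,-8 \right)} + \left(H{\left(-1,-1 \right)} - 10\right) \left(-6\right)\right) = - 117 \left(-8 + \left(0 - 10\right) \left(-6\right)\right) = - 117 \left(-8 - -60\right) = - 117 \left(-8 + 60\right) = \left(-117\right) 52 = -6084$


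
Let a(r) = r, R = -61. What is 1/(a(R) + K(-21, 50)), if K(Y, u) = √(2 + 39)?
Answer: -61/3680 - √41/3680 ≈ -0.018316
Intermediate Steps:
K(Y, u) = √41
1/(a(R) + K(-21, 50)) = 1/(-61 + √41)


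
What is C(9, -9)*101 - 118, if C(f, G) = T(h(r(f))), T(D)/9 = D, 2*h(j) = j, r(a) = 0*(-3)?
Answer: -118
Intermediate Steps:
r(a) = 0
h(j) = j/2
T(D) = 9*D
C(f, G) = 0 (C(f, G) = 9*((½)*0) = 9*0 = 0)
C(9, -9)*101 - 118 = 0*101 - 118 = 0 - 118 = -118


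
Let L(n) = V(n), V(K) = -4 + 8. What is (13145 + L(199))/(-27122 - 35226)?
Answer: -13149/62348 ≈ -0.21090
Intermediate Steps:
V(K) = 4
L(n) = 4
(13145 + L(199))/(-27122 - 35226) = (13145 + 4)/(-27122 - 35226) = 13149/(-62348) = 13149*(-1/62348) = -13149/62348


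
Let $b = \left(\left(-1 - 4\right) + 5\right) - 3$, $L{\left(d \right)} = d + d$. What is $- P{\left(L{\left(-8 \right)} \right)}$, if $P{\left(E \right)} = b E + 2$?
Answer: $-50$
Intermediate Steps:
$L{\left(d \right)} = 2 d$
$b = -3$ ($b = \left(-5 + 5\right) - 3 = 0 - 3 = -3$)
$P{\left(E \right)} = 2 - 3 E$ ($P{\left(E \right)} = - 3 E + 2 = 2 - 3 E$)
$- P{\left(L{\left(-8 \right)} \right)} = - (2 - 3 \cdot 2 \left(-8\right)) = - (2 - -48) = - (2 + 48) = \left(-1\right) 50 = -50$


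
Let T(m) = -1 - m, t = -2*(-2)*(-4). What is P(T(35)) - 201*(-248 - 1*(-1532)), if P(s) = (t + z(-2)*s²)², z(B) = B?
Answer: 6543580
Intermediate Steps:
t = -16 (t = 4*(-4) = -16)
P(s) = (-16 - 2*s²)²
P(T(35)) - 201*(-248 - 1*(-1532)) = 4*(8 + (-1 - 1*35)²)² - 201*(-248 - 1*(-1532)) = 4*(8 + (-1 - 35)²)² - 201*(-248 + 1532) = 4*(8 + (-36)²)² - 201*1284 = 4*(8 + 1296)² - 1*258084 = 4*1304² - 258084 = 4*1700416 - 258084 = 6801664 - 258084 = 6543580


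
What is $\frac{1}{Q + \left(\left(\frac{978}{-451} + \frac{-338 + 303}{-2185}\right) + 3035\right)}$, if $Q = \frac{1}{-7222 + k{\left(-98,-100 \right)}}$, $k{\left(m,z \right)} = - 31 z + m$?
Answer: $\frac{831707140}{2522440726433} \approx 0.00032972$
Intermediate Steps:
$k{\left(m,z \right)} = m - 31 z$
$Q = - \frac{1}{4220}$ ($Q = \frac{1}{-7222 - -3002} = \frac{1}{-7222 + \left(-98 + 3100\right)} = \frac{1}{-7222 + 3002} = \frac{1}{-4220} = - \frac{1}{4220} \approx -0.00023697$)
$\frac{1}{Q + \left(\left(\frac{978}{-451} + \frac{-338 + 303}{-2185}\right) + 3035\right)} = \frac{1}{- \frac{1}{4220} + \left(\left(\frac{978}{-451} + \frac{-338 + 303}{-2185}\right) + 3035\right)} = \frac{1}{- \frac{1}{4220} + \left(\left(978 \left(- \frac{1}{451}\right) - - \frac{7}{437}\right) + 3035\right)} = \frac{1}{- \frac{1}{4220} + \left(\left(- \frac{978}{451} + \frac{7}{437}\right) + 3035\right)} = \frac{1}{- \frac{1}{4220} + \left(- \frac{424229}{197087} + 3035\right)} = \frac{1}{- \frac{1}{4220} + \frac{597734816}{197087}} = \frac{1}{\frac{2522440726433}{831707140}} = \frac{831707140}{2522440726433}$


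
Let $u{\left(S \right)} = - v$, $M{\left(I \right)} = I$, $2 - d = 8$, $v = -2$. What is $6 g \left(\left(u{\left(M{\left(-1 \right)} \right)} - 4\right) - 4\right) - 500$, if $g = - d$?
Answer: $-716$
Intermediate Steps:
$d = -6$ ($d = 2 - 8 = -6$)
$u{\left(S \right)} = 2$ ($u{\left(S \right)} = \left(-1\right) \left(-2\right) = 2$)
$g = 6$ ($g = \left(-1\right) \left(-6\right) = 6$)
$6 g \left(\left(u{\left(M{\left(-1 \right)} \right)} - 4\right) - 4\right) - 500 = 6 \cdot 6 \left(\left(2 - 4\right) - 4\right) - 500 = 36 \left(-2 - 4\right) - 500 = 36 \left(-6\right) - 500 = -216 - 500 = -716$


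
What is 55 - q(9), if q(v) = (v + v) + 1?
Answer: 36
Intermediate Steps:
q(v) = 1 + 2*v (q(v) = 2*v + 1 = 1 + 2*v)
55 - q(9) = 55 - (1 + 2*9) = 55 - (1 + 18) = 55 - 1*19 = 55 - 19 = 36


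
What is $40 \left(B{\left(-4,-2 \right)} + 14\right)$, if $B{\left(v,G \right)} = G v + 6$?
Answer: $1120$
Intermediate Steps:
$B{\left(v,G \right)} = 6 + G v$
$40 \left(B{\left(-4,-2 \right)} + 14\right) = 40 \left(\left(6 - -8\right) + 14\right) = 40 \left(\left(6 + 8\right) + 14\right) = 40 \left(14 + 14\right) = 40 \cdot 28 = 1120$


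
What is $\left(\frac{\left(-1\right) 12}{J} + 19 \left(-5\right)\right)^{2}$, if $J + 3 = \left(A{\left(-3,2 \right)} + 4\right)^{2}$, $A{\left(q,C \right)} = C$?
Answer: $\frac{1100401}{121} \approx 9094.2$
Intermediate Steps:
$J = 33$ ($J = -3 + \left(2 + 4\right)^{2} = -3 + 6^{2} = -3 + 36 = 33$)
$\left(\frac{\left(-1\right) 12}{J} + 19 \left(-5\right)\right)^{2} = \left(\frac{\left(-1\right) 12}{33} + 19 \left(-5\right)\right)^{2} = \left(\left(-12\right) \frac{1}{33} - 95\right)^{2} = \left(- \frac{4}{11} - 95\right)^{2} = \left(- \frac{1049}{11}\right)^{2} = \frac{1100401}{121}$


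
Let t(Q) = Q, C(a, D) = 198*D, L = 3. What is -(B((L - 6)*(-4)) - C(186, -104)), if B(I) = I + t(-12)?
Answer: -20592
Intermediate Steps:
B(I) = -12 + I (B(I) = I - 12 = -12 + I)
-(B((L - 6)*(-4)) - C(186, -104)) = -((-12 + (3 - 6)*(-4)) - 198*(-104)) = -((-12 - 3*(-4)) - 1*(-20592)) = -((-12 + 12) + 20592) = -(0 + 20592) = -1*20592 = -20592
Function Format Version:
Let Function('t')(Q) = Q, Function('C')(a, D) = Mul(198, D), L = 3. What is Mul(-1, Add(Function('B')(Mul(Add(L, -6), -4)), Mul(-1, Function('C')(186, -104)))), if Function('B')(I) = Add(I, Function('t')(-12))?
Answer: -20592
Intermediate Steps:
Function('B')(I) = Add(-12, I) (Function('B')(I) = Add(I, -12) = Add(-12, I))
Mul(-1, Add(Function('B')(Mul(Add(L, -6), -4)), Mul(-1, Function('C')(186, -104)))) = Mul(-1, Add(Add(-12, Mul(Add(3, -6), -4)), Mul(-1, Mul(198, -104)))) = Mul(-1, Add(Add(-12, Mul(-3, -4)), Mul(-1, -20592))) = Mul(-1, Add(Add(-12, 12), 20592)) = Mul(-1, Add(0, 20592)) = Mul(-1, 20592) = -20592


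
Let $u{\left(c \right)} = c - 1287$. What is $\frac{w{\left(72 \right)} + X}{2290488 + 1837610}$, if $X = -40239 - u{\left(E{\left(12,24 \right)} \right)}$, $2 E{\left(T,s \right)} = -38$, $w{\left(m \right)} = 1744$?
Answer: $- \frac{37189}{4128098} \approx -0.0090088$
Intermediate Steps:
$E{\left(T,s \right)} = -19$ ($E{\left(T,s \right)} = \frac{1}{2} \left(-38\right) = -19$)
$u{\left(c \right)} = -1287 + c$
$X = -38933$ ($X = -40239 - \left(-1287 - 19\right) = -40239 - -1306 = -40239 + 1306 = -38933$)
$\frac{w{\left(72 \right)} + X}{2290488 + 1837610} = \frac{1744 - 38933}{2290488 + 1837610} = - \frac{37189}{4128098}$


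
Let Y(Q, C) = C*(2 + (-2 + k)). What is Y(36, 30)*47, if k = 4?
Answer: 5640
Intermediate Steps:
Y(Q, C) = 4*C (Y(Q, C) = C*(2 + (-2 + 4)) = C*(2 + 2) = C*4 = 4*C)
Y(36, 30)*47 = (4*30)*47 = 120*47 = 5640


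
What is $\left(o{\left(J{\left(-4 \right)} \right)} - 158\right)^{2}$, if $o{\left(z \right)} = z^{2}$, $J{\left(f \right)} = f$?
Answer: $20164$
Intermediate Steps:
$\left(o{\left(J{\left(-4 \right)} \right)} - 158\right)^{2} = \left(\left(-4\right)^{2} - 158\right)^{2} = \left(16 - 158\right)^{2} = \left(-142\right)^{2} = 20164$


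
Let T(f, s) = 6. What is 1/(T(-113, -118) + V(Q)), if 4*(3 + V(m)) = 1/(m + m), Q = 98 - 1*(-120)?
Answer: 1744/5233 ≈ 0.33327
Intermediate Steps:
Q = 218 (Q = 98 + 120 = 218)
V(m) = -3 + 1/(8*m) (V(m) = -3 + 1/(4*(m + m)) = -3 + 1/(4*((2*m))) = -3 + (1/(2*m))/4 = -3 + 1/(8*m))
1/(T(-113, -118) + V(Q)) = 1/(6 + (-3 + (⅛)/218)) = 1/(6 + (-3 + (⅛)*(1/218))) = 1/(6 + (-3 + 1/1744)) = 1/(6 - 5231/1744) = 1/(5233/1744) = 1744/5233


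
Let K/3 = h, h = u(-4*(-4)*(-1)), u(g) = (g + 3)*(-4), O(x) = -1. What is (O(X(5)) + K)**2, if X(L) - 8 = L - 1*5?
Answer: 24025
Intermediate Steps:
X(L) = 3 + L (X(L) = 8 + (L - 1*5) = 8 + (L - 5) = 8 + (-5 + L) = 3 + L)
u(g) = -12 - 4*g (u(g) = (3 + g)*(-4) = -12 - 4*g)
h = 52 (h = -12 - 4*(-4*(-4))*(-1) = -12 - 64*(-1) = -12 - 4*(-16) = -12 + 64 = 52)
K = 156 (K = 3*52 = 156)
(O(X(5)) + K)**2 = (-1 + 156)**2 = 155**2 = 24025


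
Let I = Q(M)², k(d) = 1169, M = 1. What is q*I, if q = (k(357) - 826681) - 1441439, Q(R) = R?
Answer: -2266951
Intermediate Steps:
I = 1 (I = 1² = 1)
q = -2266951 (q = (1169 - 826681) - 1441439 = -825512 - 1441439 = -2266951)
q*I = -2266951*1 = -2266951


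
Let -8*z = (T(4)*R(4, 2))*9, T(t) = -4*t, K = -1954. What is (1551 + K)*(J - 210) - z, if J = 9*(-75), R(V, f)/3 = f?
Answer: 356547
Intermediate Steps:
R(V, f) = 3*f
J = -675
z = 108 (z = -(-4*4)*(3*2)*9/8 = -(-16*6)*9/8 = -(-12)*9 = -⅛*(-864) = 108)
(1551 + K)*(J - 210) - z = (1551 - 1954)*(-675 - 210) - 1*108 = -403*(-885) - 108 = 356655 - 108 = 356547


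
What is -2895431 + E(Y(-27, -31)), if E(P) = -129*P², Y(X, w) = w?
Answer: -3019400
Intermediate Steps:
-2895431 + E(Y(-27, -31)) = -2895431 - 129*(-31)² = -2895431 - 129*961 = -2895431 - 123969 = -3019400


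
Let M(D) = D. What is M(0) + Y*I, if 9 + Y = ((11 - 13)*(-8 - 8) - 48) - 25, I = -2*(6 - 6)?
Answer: 0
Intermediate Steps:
I = 0 (I = -2*0 = 0)
Y = -50 (Y = -9 + (((11 - 13)*(-8 - 8) - 48) - 25) = -9 + ((-2*(-16) - 48) - 25) = -9 + ((32 - 48) - 25) = -9 + (-16 - 25) = -9 - 41 = -50)
M(0) + Y*I = 0 - 50*0 = 0 + 0 = 0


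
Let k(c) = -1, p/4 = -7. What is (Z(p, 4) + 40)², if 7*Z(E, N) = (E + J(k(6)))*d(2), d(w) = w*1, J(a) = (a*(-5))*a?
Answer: 45796/49 ≈ 934.61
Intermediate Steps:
p = -28 (p = 4*(-7) = -28)
J(a) = -5*a² (J(a) = (-5*a)*a = -5*a²)
d(w) = w
Z(E, N) = -10/7 + 2*E/7 (Z(E, N) = ((E - 5*(-1)²)*2)/7 = ((E - 5*1)*2)/7 = ((E - 5)*2)/7 = ((-5 + E)*2)/7 = (-10 + 2*E)/7 = -10/7 + 2*E/7)
(Z(p, 4) + 40)² = ((-10/7 + (2/7)*(-28)) + 40)² = ((-10/7 - 8) + 40)² = (-66/7 + 40)² = (214/7)² = 45796/49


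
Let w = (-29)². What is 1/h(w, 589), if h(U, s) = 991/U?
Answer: 841/991 ≈ 0.84864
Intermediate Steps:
w = 841
1/h(w, 589) = 1/(991/841) = 841/991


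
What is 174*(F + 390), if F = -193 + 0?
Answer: 34278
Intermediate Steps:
F = -193
174*(F + 390) = 174*(-193 + 390) = 174*197 = 34278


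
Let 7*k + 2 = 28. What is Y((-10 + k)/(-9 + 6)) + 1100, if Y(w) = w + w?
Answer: 23188/21 ≈ 1104.2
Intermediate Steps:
k = 26/7 (k = -2/7 + (⅐)*28 = -2/7 + 4 = 26/7 ≈ 3.7143)
Y(w) = 2*w
Y((-10 + k)/(-9 + 6)) + 1100 = 2*((-10 + 26/7)/(-9 + 6)) + 1100 = 2*(-44/7/(-3)) + 1100 = 2*(-44/7*(-⅓)) + 1100 = 2*(44/21) + 1100 = 88/21 + 1100 = 23188/21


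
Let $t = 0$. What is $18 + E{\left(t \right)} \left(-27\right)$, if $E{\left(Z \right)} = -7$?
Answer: $207$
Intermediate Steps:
$18 + E{\left(t \right)} \left(-27\right) = 18 - -189 = 18 + 189 = 207$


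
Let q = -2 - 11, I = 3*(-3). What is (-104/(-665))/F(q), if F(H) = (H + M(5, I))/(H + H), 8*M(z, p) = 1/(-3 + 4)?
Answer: 21632/68495 ≈ 0.31582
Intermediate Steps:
I = -9
M(z, p) = ⅛ (M(z, p) = 1/(8*(-3 + 4)) = (⅛)/1 = (⅛)*1 = ⅛)
q = -13
F(H) = (⅛ + H)/(2*H) (F(H) = (H + ⅛)/(H + H) = (⅛ + H)/((2*H)) = (⅛ + H)*(1/(2*H)) = (⅛ + H)/(2*H))
(-104/(-665))/F(q) = (-104/(-665))/(((1/16)*(1 + 8*(-13))/(-13))) = (-104*(-1/665))/(((1/16)*(-1/13)*(1 - 104))) = 104/(665*(((1/16)*(-1/13)*(-103)))) = 104/(665*(103/208)) = (104/665)*(208/103) = 21632/68495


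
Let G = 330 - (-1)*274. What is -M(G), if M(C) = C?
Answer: -604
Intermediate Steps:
G = 604 (G = 330 - 1*(-274) = 330 + 274 = 604)
-M(G) = -1*604 = -604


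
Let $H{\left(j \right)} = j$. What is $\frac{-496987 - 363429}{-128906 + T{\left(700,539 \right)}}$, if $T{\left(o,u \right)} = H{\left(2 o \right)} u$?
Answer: $- \frac{430208}{312847} \approx -1.3751$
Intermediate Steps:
$T{\left(o,u \right)} = 2 o u$
$\frac{-496987 - 363429}{-128906 + T{\left(700,539 \right)}} = \frac{-496987 - 363429}{-128906 + 2 \cdot 700 \cdot 539} = - \frac{860416}{-128906 + 754600} = - \frac{860416}{625694} = \left(-860416\right) \frac{1}{625694} = - \frac{430208}{312847}$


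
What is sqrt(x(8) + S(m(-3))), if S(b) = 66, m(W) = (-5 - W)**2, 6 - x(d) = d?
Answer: 8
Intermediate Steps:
x(d) = 6 - d
sqrt(x(8) + S(m(-3))) = sqrt((6 - 1*8) + 66) = sqrt((6 - 8) + 66) = sqrt(-2 + 66) = sqrt(64) = 8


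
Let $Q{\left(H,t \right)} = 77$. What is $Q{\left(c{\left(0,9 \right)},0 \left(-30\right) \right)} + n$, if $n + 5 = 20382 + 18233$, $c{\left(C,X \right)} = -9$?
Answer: $38687$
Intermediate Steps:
$n = 38610$ ($n = -5 + \left(20382 + 18233\right) = -5 + 38615 = 38610$)
$Q{\left(c{\left(0,9 \right)},0 \left(-30\right) \right)} + n = 77 + 38610 = 38687$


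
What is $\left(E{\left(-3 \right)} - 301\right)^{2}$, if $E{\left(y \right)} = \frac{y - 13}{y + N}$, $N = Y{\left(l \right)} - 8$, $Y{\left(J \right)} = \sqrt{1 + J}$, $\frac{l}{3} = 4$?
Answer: $\frac{65335097}{729} - \frac{64664 \sqrt{13}}{729} \approx 89303.0$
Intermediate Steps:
$l = 12$ ($l = 3 \cdot 4 = 12$)
$N = -8 + \sqrt{13}$ ($N = \sqrt{1 + 12} - 8 = \sqrt{13} - 8 = -8 + \sqrt{13} \approx -4.3944$)
$E{\left(y \right)} = \frac{-13 + y}{-8 + y + \sqrt{13}}$ ($E{\left(y \right)} = \frac{y - 13}{y - \left(8 - \sqrt{13}\right)} = \frac{-13 + y}{-8 + y + \sqrt{13}}$)
$\left(E{\left(-3 \right)} - 301\right)^{2} = \left(\frac{-13 - 3}{-8 - 3 + \sqrt{13}} - 301\right)^{2} = \left(\frac{1}{-11 + \sqrt{13}} \left(-16\right) - 301\right)^{2} = \left(- \frac{16}{-11 + \sqrt{13}} - 301\right)^{2} = \left(-301 - \frac{16}{-11 + \sqrt{13}}\right)^{2}$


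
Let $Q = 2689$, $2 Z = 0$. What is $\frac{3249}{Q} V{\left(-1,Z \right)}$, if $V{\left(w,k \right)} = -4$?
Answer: $- \frac{12996}{2689} \approx -4.833$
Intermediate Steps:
$Z = 0$ ($Z = \frac{1}{2} \cdot 0 = 0$)
$\frac{3249}{Q} V{\left(-1,Z \right)} = \frac{3249}{2689} \left(-4\right) = - \frac{12996}{2689}$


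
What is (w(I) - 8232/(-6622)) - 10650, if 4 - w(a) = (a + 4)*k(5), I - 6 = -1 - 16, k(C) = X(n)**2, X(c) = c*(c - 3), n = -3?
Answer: -3962206/473 ≈ -8376.8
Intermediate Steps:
X(c) = c*(-3 + c)
k(C) = 324 (k(C) = (-3*(-3 - 3))**2 = (-3*(-6))**2 = 18**2 = 324)
I = -11 (I = 6 + (-1 - 16) = 6 - 17 = -11)
w(a) = -1292 - 324*a (w(a) = 4 - (a + 4)*324 = 4 - (4 + a)*324 = 4 - (1296 + 324*a) = 4 + (-1296 - 324*a) = -1292 - 324*a)
(w(I) - 8232/(-6622)) - 10650 = ((-1292 - 324*(-11)) - 8232/(-6622)) - 10650 = ((-1292 + 3564) - 8232*(-1/6622)) - 10650 = (2272 + 588/473) - 10650 = 1075244/473 - 10650 = -3962206/473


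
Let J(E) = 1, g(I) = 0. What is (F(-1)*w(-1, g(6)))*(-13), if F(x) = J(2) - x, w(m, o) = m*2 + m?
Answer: 78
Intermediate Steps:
w(m, o) = 3*m (w(m, o) = 2*m + m = 3*m)
F(x) = 1 - x
(F(-1)*w(-1, g(6)))*(-13) = ((1 - 1*(-1))*(3*(-1)))*(-13) = ((1 + 1)*(-3))*(-13) = (2*(-3))*(-13) = -6*(-13) = 78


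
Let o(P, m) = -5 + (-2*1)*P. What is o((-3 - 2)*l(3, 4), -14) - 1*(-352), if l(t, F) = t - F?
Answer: 337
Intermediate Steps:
o(P, m) = -5 - 2*P
o((-3 - 2)*l(3, 4), -14) - 1*(-352) = (-5 - 2*(-3 - 2)*(3 - 1*4)) - 1*(-352) = (-5 - (-10)*(3 - 4)) + 352 = (-5 - (-10)*(-1)) + 352 = (-5 - 2*5) + 352 = (-5 - 10) + 352 = -15 + 352 = 337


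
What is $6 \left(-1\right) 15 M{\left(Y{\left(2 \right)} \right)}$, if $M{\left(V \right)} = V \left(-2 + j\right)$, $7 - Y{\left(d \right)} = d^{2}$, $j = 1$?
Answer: $270$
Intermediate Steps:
$Y{\left(d \right)} = 7 - d^{2}$
$M{\left(V \right)} = - V$ ($M{\left(V \right)} = V \left(-2 + 1\right) = V \left(-1\right) = - V$)
$6 \left(-1\right) 15 M{\left(Y{\left(2 \right)} \right)} = 6 \left(-1\right) 15 \left(- (7 - 2^{2})\right) = \left(-6\right) 15 \left(- (7 - 4)\right) = - 90 \left(- (7 - 4)\right) = - 90 \left(\left(-1\right) 3\right) = \left(-90\right) \left(-3\right) = 270$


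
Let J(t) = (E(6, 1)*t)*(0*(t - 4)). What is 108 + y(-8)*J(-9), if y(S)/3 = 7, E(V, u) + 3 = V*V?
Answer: 108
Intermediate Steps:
E(V, u) = -3 + V² (E(V, u) = -3 + V*V = -3 + V²)
y(S) = 21 (y(S) = 3*7 = 21)
J(t) = 0 (J(t) = ((-3 + 6²)*t)*(0*(t - 4)) = ((-3 + 36)*t)*(0*(-4 + t)) = (33*t)*0 = 0)
108 + y(-8)*J(-9) = 108 + 21*0 = 108 + 0 = 108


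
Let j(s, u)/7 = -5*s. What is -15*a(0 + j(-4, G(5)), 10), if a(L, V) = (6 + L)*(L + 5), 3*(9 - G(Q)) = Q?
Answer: -317550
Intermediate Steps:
G(Q) = 9 - Q/3
j(s, u) = -35*s (j(s, u) = 7*(-5*s) = -35*s)
a(L, V) = (5 + L)*(6 + L) (a(L, V) = (6 + L)*(5 + L) = (5 + L)*(6 + L))
-15*a(0 + j(-4, G(5)), 10) = -15*(30 + (0 - 35*(-4))**2 + 11*(0 - 35*(-4))) = -15*(30 + (0 + 140)**2 + 11*(0 + 140)) = -15*(30 + 140**2 + 11*140) = -15*(30 + 19600 + 1540) = -15*21170 = -317550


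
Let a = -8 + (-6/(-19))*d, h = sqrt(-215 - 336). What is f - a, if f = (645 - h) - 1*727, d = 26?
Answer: -1562/19 - I*sqrt(551) ≈ -82.211 - 23.473*I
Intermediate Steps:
h = I*sqrt(551) (h = sqrt(-551) = I*sqrt(551) ≈ 23.473*I)
f = -82 - I*sqrt(551) (f = (645 - I*sqrt(551)) - 1*727 = (645 - I*sqrt(551)) - 727 = -82 - I*sqrt(551) ≈ -82.0 - 23.473*I)
a = 4/19 (a = -8 - 6/(-19)*26 = -8 - 6*(-1/19)*26 = -8 + (6/19)*26 = -8 + 156/19 = 4/19 ≈ 0.21053)
f - a = (-82 - I*sqrt(551)) - 1*4/19 = (-82 - I*sqrt(551)) - 4/19 = -1562/19 - I*sqrt(551)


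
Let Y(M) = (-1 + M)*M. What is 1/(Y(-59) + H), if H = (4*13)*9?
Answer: 1/4008 ≈ 0.00024950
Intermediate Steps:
H = 468 (H = 52*9 = 468)
Y(M) = M*(-1 + M)
1/(Y(-59) + H) = 1/(-59*(-1 - 59) + 468) = 1/(-59*(-60) + 468) = 1/(3540 + 468) = 1/4008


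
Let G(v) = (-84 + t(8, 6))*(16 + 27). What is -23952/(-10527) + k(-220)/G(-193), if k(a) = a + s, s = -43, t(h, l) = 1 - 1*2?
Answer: 30104387/12825395 ≈ 2.3472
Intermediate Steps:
t(h, l) = -1 (t(h, l) = 1 - 2 = -1)
G(v) = -3655 (G(v) = (-84 - 1)*(16 + 27) = -85*43 = -3655)
k(a) = -43 + a (k(a) = a - 43 = -43 + a)
-23952/(-10527) + k(-220)/G(-193) = -23952/(-10527) + (-43 - 220)/(-3655) = -23952*(-1/10527) - 263*(-1/3655) = 7984/3509 + 263/3655 = 30104387/12825395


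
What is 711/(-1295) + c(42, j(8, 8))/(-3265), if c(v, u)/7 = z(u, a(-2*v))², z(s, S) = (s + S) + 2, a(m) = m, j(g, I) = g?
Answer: -10392271/845635 ≈ -12.289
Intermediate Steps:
z(s, S) = 2 + S + s (z(s, S) = (S + s) + 2 = 2 + S + s)
c(v, u) = 7*(2 + u - 2*v)² (c(v, u) = 7*(2 - 2*v + u)² = 7*(2 + u - 2*v)²)
711/(-1295) + c(42, j(8, 8))/(-3265) = 711/(-1295) + (7*(2 + 8 - 2*42)²)/(-3265) = 711*(-1/1295) + (7*(2 + 8 - 84)²)*(-1/3265) = -711/1295 + (7*(-74)²)*(-1/3265) = -711/1295 + (7*5476)*(-1/3265) = -711/1295 + 38332*(-1/3265) = -711/1295 - 38332/3265 = -10392271/845635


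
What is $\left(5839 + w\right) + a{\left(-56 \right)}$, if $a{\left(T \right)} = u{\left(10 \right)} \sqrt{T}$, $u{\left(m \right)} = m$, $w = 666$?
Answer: $6505 + 20 i \sqrt{14} \approx 6505.0 + 74.833 i$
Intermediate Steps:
$a{\left(T \right)} = 10 \sqrt{T}$
$\left(5839 + w\right) + a{\left(-56 \right)} = \left(5839 + 666\right) + 10 \sqrt{-56} = 6505 + 10 \cdot 2 i \sqrt{14} = 6505 + 20 i \sqrt{14}$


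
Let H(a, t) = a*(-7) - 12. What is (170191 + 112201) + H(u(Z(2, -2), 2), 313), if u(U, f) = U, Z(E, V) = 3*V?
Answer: 282422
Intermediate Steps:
H(a, t) = -12 - 7*a (H(a, t) = -7*a - 12 = -12 - 7*a)
(170191 + 112201) + H(u(Z(2, -2), 2), 313) = (170191 + 112201) + (-12 - 21*(-2)) = 282392 + (-12 - 7*(-6)) = 282392 + (-12 + 42) = 282392 + 30 = 282422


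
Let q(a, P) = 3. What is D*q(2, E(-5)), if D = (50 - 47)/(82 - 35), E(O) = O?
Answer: 9/47 ≈ 0.19149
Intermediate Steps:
D = 3/47 ≈ 0.063830
D*q(2, E(-5)) = (3/47)*3 = 9/47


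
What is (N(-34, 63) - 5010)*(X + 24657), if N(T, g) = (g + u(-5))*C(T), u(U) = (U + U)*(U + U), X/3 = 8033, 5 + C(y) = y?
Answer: -554209452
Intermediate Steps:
C(y) = -5 + y
X = 24099 (X = 3*8033 = 24099)
u(U) = 4*U² (u(U) = (2*U)*(2*U) = 4*U²)
N(T, g) = (-5 + T)*(100 + g) (N(T, g) = (g + 4*(-5)²)*(-5 + T) = (g + 4*25)*(-5 + T) = (g + 100)*(-5 + T) = (100 + g)*(-5 + T) = (-5 + T)*(100 + g))
(N(-34, 63) - 5010)*(X + 24657) = ((-5 - 34)*(100 + 63) - 5010)*(24099 + 24657) = (-39*163 - 5010)*48756 = (-6357 - 5010)*48756 = -11367*48756 = -554209452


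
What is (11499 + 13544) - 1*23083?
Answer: 1960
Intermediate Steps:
(11499 + 13544) - 1*23083 = 25043 - 23083 = 1960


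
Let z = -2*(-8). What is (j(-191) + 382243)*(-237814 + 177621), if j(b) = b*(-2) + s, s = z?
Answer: -23032309713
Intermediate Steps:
z = 16
s = 16
j(b) = 16 - 2*b (j(b) = b*(-2) + 16 = -2*b + 16 = 16 - 2*b)
(j(-191) + 382243)*(-237814 + 177621) = ((16 - 2*(-191)) + 382243)*(-237814 + 177621) = ((16 + 382) + 382243)*(-60193) = (398 + 382243)*(-60193) = 382641*(-60193) = -23032309713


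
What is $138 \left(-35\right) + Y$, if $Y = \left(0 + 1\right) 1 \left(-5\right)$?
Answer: $-4835$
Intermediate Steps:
$Y = -5$ ($Y = 1 \left(-5\right) = -5$)
$138 \left(-35\right) + Y = 138 \left(-35\right) - 5 = -4830 - 5 = -4835$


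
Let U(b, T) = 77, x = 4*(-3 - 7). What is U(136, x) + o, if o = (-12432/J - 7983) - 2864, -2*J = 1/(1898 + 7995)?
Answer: 245968782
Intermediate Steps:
J = -1/19786 (J = -1/(2*(1898 + 7995)) = -1/2/9893 = -1/2*1/9893 = -1/19786 ≈ -5.0541e-5)
x = -40 (x = 4*(-10) = -40)
o = 245968705 (o = (-12432/(-1/19786) - 7983) - 2864 = (-12432*(-19786) - 7983) - 2864 = (245979552 - 7983) - 2864 = 245971569 - 2864 = 245968705)
U(136, x) + o = 77 + 245968705 = 245968782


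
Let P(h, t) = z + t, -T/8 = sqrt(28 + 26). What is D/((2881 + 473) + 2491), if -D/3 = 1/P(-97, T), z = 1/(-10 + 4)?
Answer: -18/727205675 + 2592*sqrt(6)/727205675 ≈ 8.7060e-6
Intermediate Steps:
T = -24*sqrt(6) (T = -8*sqrt(28 + 26) = -24*sqrt(6) ≈ -58.788)
z = -1/6 (z = 1/(-6) = -1/6 ≈ -0.16667)
P(h, t) = -1/6 + t
D = -3/(-1/6 - 24*sqrt(6)) ≈ 0.050887
D/((2881 + 473) + 2491) = (-18/124415 + 2592*sqrt(6)/124415)/((2881 + 473) + 2491) = (-18/124415 + 2592*sqrt(6)/124415)/(3354 + 2491) = (-18/124415 + 2592*sqrt(6)/124415)/5845 = (-18/124415 + 2592*sqrt(6)/124415)*(1/5845) = -18/727205675 + 2592*sqrt(6)/727205675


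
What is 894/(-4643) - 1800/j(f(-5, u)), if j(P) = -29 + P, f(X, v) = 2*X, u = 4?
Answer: 2774178/60359 ≈ 45.961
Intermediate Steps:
894/(-4643) - 1800/j(f(-5, u)) = 894/(-4643) - 1800/(-29 + 2*(-5)) = 894*(-1/4643) - 1800/(-29 - 10) = -894/4643 - 1800/(-39) = -894/4643 - 1800*(-1/39) = -894/4643 + 600/13 = 2774178/60359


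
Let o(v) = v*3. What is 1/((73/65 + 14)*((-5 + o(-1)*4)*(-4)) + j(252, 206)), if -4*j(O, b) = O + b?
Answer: 130/118803 ≈ 0.0010942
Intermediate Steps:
j(O, b) = -O/4 - b/4 (j(O, b) = -(O + b)/4 = -O/4 - b/4)
o(v) = 3*v
1/((73/65 + 14)*((-5 + o(-1)*4)*(-4)) + j(252, 206)) = 1/((73/65 + 14)*((-5 + (3*(-1))*4)*(-4)) + (-¼*252 - ¼*206)) = 1/((73*(1/65) + 14)*((-5 - 3*4)*(-4)) + (-63 - 103/2)) = 1/((73/65 + 14)*((-5 - 12)*(-4)) - 229/2) = 1/(983*(-17*(-4))/65 - 229/2) = 1/((983/65)*68 - 229/2) = 1/(66844/65 - 229/2) = 1/(118803/130) = 130/118803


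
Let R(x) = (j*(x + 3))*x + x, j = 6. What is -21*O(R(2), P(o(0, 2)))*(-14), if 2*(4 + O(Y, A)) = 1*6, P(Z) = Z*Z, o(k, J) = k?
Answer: -294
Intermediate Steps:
R(x) = x + x*(18 + 6*x) (R(x) = (6*(x + 3))*x + x = (6*(3 + x))*x + x = (18 + 6*x)*x + x = x*(18 + 6*x) + x = x + x*(18 + 6*x))
P(Z) = Z**2
O(Y, A) = -1 (O(Y, A) = -4 + (1*6)/2 = -4 + (1/2)*6 = -4 + 3 = -1)
-21*O(R(2), P(o(0, 2)))*(-14) = -21*(-1)*(-14) = 21*(-14) = -294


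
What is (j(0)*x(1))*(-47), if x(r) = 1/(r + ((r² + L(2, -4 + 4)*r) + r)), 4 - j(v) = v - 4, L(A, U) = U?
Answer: -376/3 ≈ -125.33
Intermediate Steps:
j(v) = 8 - v (j(v) = 4 - (v - 4) = 4 - (-4 + v) = 4 + (4 - v) = 8 - v)
x(r) = 1/(r² + 2*r) (x(r) = 1/(r + ((r² + (-4 + 4)*r) + r)) = 1/(r + ((r² + 0*r) + r)) = 1/(r + ((r² + 0) + r)) = 1/(r + (r² + r)) = 1/(r + (r + r²)) = 1/(r² + 2*r))
(j(0)*x(1))*(-47) = ((8 - 1*0)*(1/(1*(2 + 1))))*(-47) = ((8 + 0)*(1/3))*(-47) = (8*(1*(⅓)))*(-47) = (8*(⅓))*(-47) = (8/3)*(-47) = -376/3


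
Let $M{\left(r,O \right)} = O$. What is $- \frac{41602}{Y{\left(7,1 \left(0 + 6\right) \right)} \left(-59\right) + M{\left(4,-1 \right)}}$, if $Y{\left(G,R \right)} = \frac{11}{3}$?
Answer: $\frac{62403}{326} \approx 191.42$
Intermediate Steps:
$Y{\left(G,R \right)} = \frac{11}{3}$ ($Y{\left(G,R \right)} = 11 \cdot \frac{1}{3} = \frac{11}{3}$)
$- \frac{41602}{Y{\left(7,1 \left(0 + 6\right) \right)} \left(-59\right) + M{\left(4,-1 \right)}} = - \frac{41602}{\frac{11}{3} \left(-59\right) - 1} = - \frac{41602}{- \frac{649}{3} - 1} = - \frac{41602}{- \frac{652}{3}} = \left(-41602\right) \left(- \frac{3}{652}\right) = \frac{62403}{326}$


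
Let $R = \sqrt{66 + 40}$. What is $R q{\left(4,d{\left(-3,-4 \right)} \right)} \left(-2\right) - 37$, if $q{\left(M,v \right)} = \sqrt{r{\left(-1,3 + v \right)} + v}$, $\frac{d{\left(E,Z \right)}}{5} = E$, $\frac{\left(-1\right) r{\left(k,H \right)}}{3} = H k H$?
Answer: $-37 - 2 \sqrt{44202} \approx -457.49$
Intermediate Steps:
$r{\left(k,H \right)} = - 3 k H^{2}$ ($r{\left(k,H \right)} = - 3 H k H = - 3 k H^{2}$)
$d{\left(E,Z \right)} = 5 E$
$q{\left(M,v \right)} = \sqrt{v + 3 \left(3 + v\right)^{2}}$ ($q{\left(M,v \right)} = \sqrt{\left(-3\right) \left(-1\right) \left(3 + v\right)^{2} + v} = \sqrt{3 \left(3 + v\right)^{2} + v} = \sqrt{v + 3 \left(3 + v\right)^{2}}$)
$R = \sqrt{106} \approx 10.296$
$R q{\left(4,d{\left(-3,-4 \right)} \right)} \left(-2\right) - 37 = \sqrt{106} \sqrt{5 \left(-3\right) + 3 \left(3 + 5 \left(-3\right)\right)^{2}} \left(-2\right) - 37 = \sqrt{106} \sqrt{-15 + 3 \left(3 - 15\right)^{2}} \left(-2\right) - 37 = \sqrt{106} \sqrt{-15 + 3 \left(-12\right)^{2}} \left(-2\right) - 37 = \sqrt{106} \sqrt{-15 + 3 \cdot 144} \left(-2\right) - 37 = \sqrt{106} \sqrt{-15 + 432} \left(-2\right) - 37 = \sqrt{106} \sqrt{417} \left(-2\right) - 37 = \sqrt{106} \left(- 2 \sqrt{417}\right) - 37 = - 2 \sqrt{44202} - 37 = -37 - 2 \sqrt{44202}$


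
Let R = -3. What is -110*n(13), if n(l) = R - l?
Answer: 1760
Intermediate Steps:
n(l) = -3 - l
-110*n(13) = -110*(-3 - 1*13) = -110*(-3 - 13) = -110*(-16) = 1760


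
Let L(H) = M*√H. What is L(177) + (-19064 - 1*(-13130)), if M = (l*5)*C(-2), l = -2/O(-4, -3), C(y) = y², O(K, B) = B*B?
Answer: -5934 - 40*√177/9 ≈ -5993.1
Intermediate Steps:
O(K, B) = B²
l = -2/9 (l = -2/((-3)²) = -2/9 ≈ -0.22222)
M = -40/9 (M = -2/9*5*(-2)² = -10/9*4 = -40/9 ≈ -4.4444)
L(H) = -40*√H/9
L(177) + (-19064 - 1*(-13130)) = -40*√177/9 + (-19064 - 1*(-13130)) = -40*√177/9 + (-19064 + 13130) = -40*√177/9 - 5934 = -5934 - 40*√177/9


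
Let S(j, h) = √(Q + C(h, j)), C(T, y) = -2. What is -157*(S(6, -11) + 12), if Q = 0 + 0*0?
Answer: -1884 - 157*I*√2 ≈ -1884.0 - 222.03*I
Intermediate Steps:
Q = 0 (Q = 0 + 0 = 0)
S(j, h) = I*√2 (S(j, h) = √(0 - 2) = √(-2) = I*√2)
-157*(S(6, -11) + 12) = -157*(I*√2 + 12) = -157*(12 + I*√2) = -1884 - 157*I*√2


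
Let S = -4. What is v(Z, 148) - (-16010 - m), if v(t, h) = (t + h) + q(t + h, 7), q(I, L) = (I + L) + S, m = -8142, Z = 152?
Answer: 8471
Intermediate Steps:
q(I, L) = -4 + I + L (q(I, L) = (I + L) - 4 = -4 + I + L)
v(t, h) = 3 + 2*h + 2*t (v(t, h) = (t + h) + (-4 + (t + h) + 7) = (h + t) + (-4 + (h + t) + 7) = (h + t) + (3 + h + t) = 3 + 2*h + 2*t)
v(Z, 148) - (-16010 - m) = (3 + 2*148 + 2*152) - (-16010 - 1*(-8142)) = (3 + 296 + 304) - (-16010 + 8142) = 603 - 1*(-7868) = 603 + 7868 = 8471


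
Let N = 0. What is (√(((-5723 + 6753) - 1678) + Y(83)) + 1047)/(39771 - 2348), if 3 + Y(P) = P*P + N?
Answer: 1047/37423 + √6238/37423 ≈ 0.030088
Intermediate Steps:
Y(P) = -3 + P² (Y(P) = -3 + (P*P + 0) = -3 + (P² + 0) = -3 + P²)
(√(((-5723 + 6753) - 1678) + Y(83)) + 1047)/(39771 - 2348) = (√(((-5723 + 6753) - 1678) + (-3 + 83²)) + 1047)/(39771 - 2348) = (√((1030 - 1678) + (-3 + 6889)) + 1047)/37423 = (√(-648 + 6886) + 1047)*(1/37423) = (√6238 + 1047)*(1/37423) = (1047 + √6238)*(1/37423) = 1047/37423 + √6238/37423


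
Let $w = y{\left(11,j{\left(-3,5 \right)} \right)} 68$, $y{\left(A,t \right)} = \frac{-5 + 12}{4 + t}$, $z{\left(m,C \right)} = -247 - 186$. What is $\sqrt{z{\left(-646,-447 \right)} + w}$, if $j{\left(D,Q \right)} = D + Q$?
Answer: $\frac{i \sqrt{3183}}{3} \approx 18.806 i$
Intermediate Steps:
$z{\left(m,C \right)} = -433$
$y{\left(A,t \right)} = \frac{7}{4 + t}$
$w = \frac{238}{3}$ ($w = \frac{7}{4 + \left(-3 + 5\right)} 68 = \frac{7}{4 + 2} \cdot 68 = \frac{7}{6} \cdot 68 = \frac{238}{3} \approx 79.333$)
$\sqrt{z{\left(-646,-447 \right)} + w} = \sqrt{-433 + \frac{238}{3}} = \sqrt{- \frac{1061}{3}} = \frac{i \sqrt{3183}}{3}$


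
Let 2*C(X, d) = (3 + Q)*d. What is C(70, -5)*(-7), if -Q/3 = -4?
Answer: 525/2 ≈ 262.50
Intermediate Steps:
Q = 12 (Q = -3*(-4) = 12)
C(X, d) = 15*d/2 (C(X, d) = ((3 + 12)*d)/2 = (15*d)/2 = 15*d/2)
C(70, -5)*(-7) = ((15/2)*(-5))*(-7) = -75/2*(-7) = 525/2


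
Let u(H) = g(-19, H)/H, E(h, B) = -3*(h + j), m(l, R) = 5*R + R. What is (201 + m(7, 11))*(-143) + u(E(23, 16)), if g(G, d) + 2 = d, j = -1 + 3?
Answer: -2863498/75 ≈ -38180.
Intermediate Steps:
j = 2
m(l, R) = 6*R
g(G, d) = -2 + d
E(h, B) = -6 - 3*h (E(h, B) = -3*(h + 2) = -3*(2 + h) = -6 - 3*h)
u(H) = (-2 + H)/H
(201 + m(7, 11))*(-143) + u(E(23, 16)) = (201 + 6*11)*(-143) + (-2 + (-6 - 3*23))/(-6 - 3*23) = (201 + 66)*(-143) + (-2 + (-6 - 69))/(-6 - 69) = 267*(-143) + (-2 - 75)/(-75) = -38181 - 1/75*(-77) = -38181 + 77/75 = -2863498/75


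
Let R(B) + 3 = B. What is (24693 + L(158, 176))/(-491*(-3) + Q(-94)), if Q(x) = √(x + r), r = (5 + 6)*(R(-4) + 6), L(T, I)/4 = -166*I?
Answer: -45255961/723278 + 92171*I*√105/2169834 ≈ -62.571 + 0.43527*I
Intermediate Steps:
L(T, I) = -664*I (L(T, I) = 4*(-166*I) = -664*I)
R(B) = -3 + B
r = -11 (r = (5 + 6)*((-3 - 4) + 6) = 11*(-7 + 6) = 11*(-1) = -11)
Q(x) = √(-11 + x) (Q(x) = √(x - 11) = √(-11 + x))
(24693 + L(158, 176))/(-491*(-3) + Q(-94)) = (24693 - 664*176)/(-491*(-3) + √(-11 - 94)) = (24693 - 116864)/(1473 + √(-105)) = -92171/(1473 + I*√105)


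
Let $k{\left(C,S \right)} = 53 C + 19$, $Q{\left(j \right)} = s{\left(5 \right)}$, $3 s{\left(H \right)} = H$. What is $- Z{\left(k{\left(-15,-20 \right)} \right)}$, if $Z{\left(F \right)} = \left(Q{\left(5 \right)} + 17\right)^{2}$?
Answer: $- \frac{3136}{9} \approx -348.44$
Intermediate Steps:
$s{\left(H \right)} = \frac{H}{3}$
$Q{\left(j \right)} = \frac{5}{3}$ ($Q{\left(j \right)} = \frac{1}{3} \cdot 5 = \frac{5}{3}$)
$k{\left(C,S \right)} = 19 + 53 C$
$Z{\left(F \right)} = \frac{3136}{9}$ ($Z{\left(F \right)} = \left(\frac{5}{3} + 17\right)^{2} = \left(\frac{56}{3}\right)^{2} = \frac{3136}{9}$)
$- Z{\left(k{\left(-15,-20 \right)} \right)} = \left(-1\right) \frac{3136}{9} = - \frac{3136}{9}$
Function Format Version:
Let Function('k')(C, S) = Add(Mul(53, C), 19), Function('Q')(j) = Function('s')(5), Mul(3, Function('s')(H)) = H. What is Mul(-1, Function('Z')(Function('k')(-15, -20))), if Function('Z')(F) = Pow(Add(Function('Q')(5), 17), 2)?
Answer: Rational(-3136, 9) ≈ -348.44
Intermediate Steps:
Function('s')(H) = Mul(Rational(1, 3), H)
Function('Q')(j) = Rational(5, 3) (Function('Q')(j) = Mul(Rational(1, 3), 5) = Rational(5, 3))
Function('k')(C, S) = Add(19, Mul(53, C))
Function('Z')(F) = Rational(3136, 9) (Function('Z')(F) = Pow(Add(Rational(5, 3), 17), 2) = Pow(Rational(56, 3), 2) = Rational(3136, 9))
Mul(-1, Function('Z')(Function('k')(-15, -20))) = Mul(-1, Rational(3136, 9)) = Rational(-3136, 9)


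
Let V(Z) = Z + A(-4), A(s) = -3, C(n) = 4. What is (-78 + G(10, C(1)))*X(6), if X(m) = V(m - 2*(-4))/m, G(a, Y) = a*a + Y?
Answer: 143/3 ≈ 47.667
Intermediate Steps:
V(Z) = -3 + Z (V(Z) = Z - 3 = -3 + Z)
G(a, Y) = Y + a**2 (G(a, Y) = a**2 + Y = Y + a**2)
X(m) = (5 + m)/m (X(m) = (-3 + (m - 2*(-4)))/m = (-3 + (m + 8))/m = (-3 + (8 + m))/m = (5 + m)/m)
(-78 + G(10, C(1)))*X(6) = (-78 + (4 + 10**2))*((5 + 6)/6) = (-78 + (4 + 100))*((1/6)*11) = (-78 + 104)*(11/6) = 26*(11/6) = 143/3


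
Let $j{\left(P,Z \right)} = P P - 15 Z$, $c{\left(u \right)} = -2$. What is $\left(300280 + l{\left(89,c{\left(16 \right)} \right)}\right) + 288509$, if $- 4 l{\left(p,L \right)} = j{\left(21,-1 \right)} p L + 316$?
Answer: $609002$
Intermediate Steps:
$j{\left(P,Z \right)} = P^{2} - 15 Z$
$l{\left(p,L \right)} = -79 - 114 L p$ ($l{\left(p,L \right)} = - \frac{\left(21^{2} - -15\right) p L + 316}{4} = - \frac{\left(441 + 15\right) p L + 316}{4} = - \frac{456 p L + 316}{4} = - \frac{456 L p + 316}{4} = - \frac{316 + 456 L p}{4} = -79 - 114 L p$)
$\left(300280 + l{\left(89,c{\left(16 \right)} \right)}\right) + 288509 = \left(300280 - \left(79 - 20292\right)\right) + 288509 = \left(300280 + \left(-79 + 20292\right)\right) + 288509 = \left(300280 + 20213\right) + 288509 = 320493 + 288509 = 609002$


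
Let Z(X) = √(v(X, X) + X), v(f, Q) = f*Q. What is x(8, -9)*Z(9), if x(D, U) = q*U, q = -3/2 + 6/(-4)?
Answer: 81*√10 ≈ 256.14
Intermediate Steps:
v(f, Q) = Q*f
q = -3 (q = -3*½ + 6*(-¼) = -3/2 - 3/2 = -3)
x(D, U) = -3*U
Z(X) = √(X + X²) (Z(X) = √(X*X + X) = √(X² + X) = √(X + X²))
x(8, -9)*Z(9) = (-3*(-9))*√(9*(1 + 9)) = 27*√(9*10) = 27*√90 = 27*(3*√10) = 81*√10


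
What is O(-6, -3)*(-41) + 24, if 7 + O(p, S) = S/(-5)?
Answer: 1432/5 ≈ 286.40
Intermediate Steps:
O(p, S) = -7 - S/5 (O(p, S) = -7 + S/(-5) = -7 + S*(-⅕) = -7 - S/5)
O(-6, -3)*(-41) + 24 = (-7 - ⅕*(-3))*(-41) + 24 = (-7 + ⅗)*(-41) + 24 = -32/5*(-41) + 24 = 1312/5 + 24 = 1432/5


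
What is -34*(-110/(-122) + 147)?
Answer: -306748/61 ≈ -5028.7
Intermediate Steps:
-34*(-110/(-122) + 147) = -34*(-110*(-1/122) + 147) = -34*(55/61 + 147) = -34*9022/61 = -306748/61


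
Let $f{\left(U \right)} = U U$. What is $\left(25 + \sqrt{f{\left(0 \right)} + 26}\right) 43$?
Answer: $1075 + 43 \sqrt{26} \approx 1294.3$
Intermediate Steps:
$f{\left(U \right)} = U^{2}$
$\left(25 + \sqrt{f{\left(0 \right)} + 26}\right) 43 = \left(25 + \sqrt{0^{2} + 26}\right) 43 = \left(25 + \sqrt{0 + 26}\right) 43 = \left(25 + \sqrt{26}\right) 43 = 1075 + 43 \sqrt{26}$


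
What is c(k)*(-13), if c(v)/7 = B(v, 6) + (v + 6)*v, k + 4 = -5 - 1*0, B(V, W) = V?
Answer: -1638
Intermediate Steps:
k = -9 (k = -4 + (-5 - 1*0) = -4 + (-5 + 0) = -4 - 5 = -9)
c(v) = 7*v + 7*v*(6 + v) (c(v) = 7*(v + (v + 6)*v) = 7*(v + (6 + v)*v) = 7*(v + v*(6 + v)) = 7*v + 7*v*(6 + v))
c(k)*(-13) = (7*(-9)*(7 - 9))*(-13) = (7*(-9)*(-2))*(-13) = 126*(-13) = -1638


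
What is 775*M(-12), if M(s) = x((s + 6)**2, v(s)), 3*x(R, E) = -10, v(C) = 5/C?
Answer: -7750/3 ≈ -2583.3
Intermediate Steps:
x(R, E) = -10/3 (x(R, E) = (1/3)*(-10) = -10/3)
M(s) = -10/3
775*M(-12) = 775*(-10/3) = -7750/3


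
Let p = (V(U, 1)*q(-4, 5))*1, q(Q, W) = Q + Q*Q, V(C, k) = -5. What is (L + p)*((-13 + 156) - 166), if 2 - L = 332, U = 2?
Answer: 8970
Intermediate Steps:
L = -330 (L = 2 - 1*332 = 2 - 332 = -330)
q(Q, W) = Q + Q²
p = -60 (p = -(-20)*(1 - 4)*1 = -(-20)*(-3)*1 = -5*12*1 = -60*1 = -60)
(L + p)*((-13 + 156) - 166) = (-330 - 60)*((-13 + 156) - 166) = -390*(143 - 166) = -390*(-23) = 8970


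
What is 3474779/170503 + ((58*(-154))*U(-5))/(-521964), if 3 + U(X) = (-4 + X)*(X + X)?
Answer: 162183724934/7416368991 ≈ 21.868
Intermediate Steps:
U(X) = -3 + 2*X*(-4 + X) (U(X) = -3 + (-4 + X)*(X + X) = -3 + (-4 + X)*(2*X) = -3 + 2*X*(-4 + X))
3474779/170503 + ((58*(-154))*U(-5))/(-521964) = 3474779/170503 + ((58*(-154))*(-3 - 8*(-5) + 2*(-5)²))/(-521964) = 3474779*(1/170503) - 8932*(-3 + 40 + 2*25)*(-1/521964) = 3474779/170503 - 8932*(-3 + 40 + 50)*(-1/521964) = 3474779/170503 - 8932*87*(-1/521964) = 3474779/170503 - 777084*(-1/521964) = 3474779/170503 + 64757/43497 = 162183724934/7416368991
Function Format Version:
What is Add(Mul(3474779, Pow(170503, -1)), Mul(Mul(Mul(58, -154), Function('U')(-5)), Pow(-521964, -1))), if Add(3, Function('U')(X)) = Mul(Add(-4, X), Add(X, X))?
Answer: Rational(162183724934, 7416368991) ≈ 21.868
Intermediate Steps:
Function('U')(X) = Add(-3, Mul(2, X, Add(-4, X))) (Function('U')(X) = Add(-3, Mul(Add(-4, X), Add(X, X))) = Add(-3, Mul(Add(-4, X), Mul(2, X))) = Add(-3, Mul(2, X, Add(-4, X))))
Add(Mul(3474779, Pow(170503, -1)), Mul(Mul(Mul(58, -154), Function('U')(-5)), Pow(-521964, -1))) = Add(Mul(3474779, Pow(170503, -1)), Mul(Mul(Mul(58, -154), Add(-3, Mul(-8, -5), Mul(2, Pow(-5, 2)))), Pow(-521964, -1))) = Add(Mul(3474779, Rational(1, 170503)), Mul(Mul(-8932, Add(-3, 40, Mul(2, 25))), Rational(-1, 521964))) = Add(Rational(3474779, 170503), Mul(Mul(-8932, Add(-3, 40, 50)), Rational(-1, 521964))) = Add(Rational(3474779, 170503), Mul(Mul(-8932, 87), Rational(-1, 521964))) = Add(Rational(3474779, 170503), Mul(-777084, Rational(-1, 521964))) = Add(Rational(3474779, 170503), Rational(64757, 43497)) = Rational(162183724934, 7416368991)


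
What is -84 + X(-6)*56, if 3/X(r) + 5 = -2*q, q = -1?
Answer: -140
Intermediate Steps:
X(r) = -1 (X(r) = 3/(-5 - 2*(-1)) = 3/(-5 + 2) = 3/(-3) = 3*(-⅓) = -1)
-84 + X(-6)*56 = -84 - 1*56 = -84 - 56 = -140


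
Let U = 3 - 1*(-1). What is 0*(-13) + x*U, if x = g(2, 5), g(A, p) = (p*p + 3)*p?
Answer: 560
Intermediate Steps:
g(A, p) = p*(3 + p²) (g(A, p) = (p² + 3)*p = (3 + p²)*p = p*(3 + p²))
x = 140 (x = 5*(3 + 5²) = 5*(3 + 25) = 5*28 = 140)
U = 4 (U = 3 + 1 = 4)
0*(-13) + x*U = 0*(-13) + 140*4 = 0 + 560 = 560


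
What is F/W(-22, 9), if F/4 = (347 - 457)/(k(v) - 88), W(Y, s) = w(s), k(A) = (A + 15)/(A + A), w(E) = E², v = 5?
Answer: 220/3483 ≈ 0.063164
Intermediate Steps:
k(A) = (15 + A)/(2*A) (k(A) = (15 + A)/((2*A)) = (15 + A)*(1/(2*A)) = (15 + A)/(2*A))
W(Y, s) = s²
F = 220/43 (F = 4*((347 - 457)/((½)*(15 + 5)/5 - 88)) = 4*(-110/((½)*(⅕)*20 - 88)) = 4*(-110/(2 - 88)) = 4*(-110/(-86)) = 4*(-110*(-1/86)) = 4*(55/43) = 220/43 ≈ 5.1163)
F/W(-22, 9) = 220/(43*(9²)) = (220/43)/81 = (220/43)*(1/81) = 220/3483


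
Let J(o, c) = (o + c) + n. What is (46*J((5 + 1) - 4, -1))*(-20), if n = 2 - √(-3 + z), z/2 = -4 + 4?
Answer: -2760 + 920*I*√3 ≈ -2760.0 + 1593.5*I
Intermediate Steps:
z = 0 (z = 2*(-4 + 4) = 2*0 = 0)
n = 2 - I*√3 (n = 2 - √(-3 + 0) = 2 - √(-3) = 2 - I*√3 ≈ 2.0 - 1.732*I)
J(o, c) = 2 + c + o - I*√3 (J(o, c) = (o + c) + (2 - I*√3) = (c + o) + (2 - I*√3) = 2 + c + o - I*√3)
(46*J((5 + 1) - 4, -1))*(-20) = (46*(2 - 1 + ((5 + 1) - 4) - I*√3))*(-20) = (46*(2 - 1 + (6 - 4) - I*√3))*(-20) = (46*(2 - 1 + 2 - I*√3))*(-20) = (46*(3 - I*√3))*(-20) = (138 - 46*I*√3)*(-20) = -2760 + 920*I*√3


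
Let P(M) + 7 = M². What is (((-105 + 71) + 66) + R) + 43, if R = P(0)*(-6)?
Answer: 117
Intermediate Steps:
P(M) = -7 + M²
R = 42 (R = (-7 + 0²)*(-6) = (-7 + 0)*(-6) = -7*(-6) = 42)
(((-105 + 71) + 66) + R) + 43 = (((-105 + 71) + 66) + 42) + 43 = ((-34 + 66) + 42) + 43 = (32 + 42) + 43 = 74 + 43 = 117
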